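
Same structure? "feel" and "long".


Pattern of "feel": [0, 1, 1, 2]
Pattern of "long": [0, 1, 2, 3]
Patterns do not match
Same pattern = No


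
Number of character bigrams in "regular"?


Word: "regular" (length 7)
Number of 2-grams = length - 2 + 1 = 7 - 2 + 1
= 6


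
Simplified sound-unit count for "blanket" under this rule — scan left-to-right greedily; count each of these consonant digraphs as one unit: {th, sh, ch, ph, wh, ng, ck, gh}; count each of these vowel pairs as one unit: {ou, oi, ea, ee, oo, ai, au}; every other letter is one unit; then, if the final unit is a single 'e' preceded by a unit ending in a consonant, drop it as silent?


Word: "blanket" (7 letters)
Left-to-right scan:
  (1) 'b' (letter)
  (2) 'l' (letter)
  (3) 'a' (letter)
  (4) 'n' (letter)
  (5) 'k' (letter)
  (6) 'e' (letter)
  (7) 't' (letter)
Units from scan: 7
Sound units = 7 units


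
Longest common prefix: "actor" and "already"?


Word 1: "actor"
Word 2: "already"
Comparing from start:
  Pos 0: 'a' == 'a'
  Pos 1: 'c' != 'l' (stop)
LCP = "a" (length 1)


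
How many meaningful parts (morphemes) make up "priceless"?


Word: "priceless"
Morphemes: price + -less
Each morpheme carries meaning
= 2 morphemes


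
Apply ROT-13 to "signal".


Word: "signal"
Shift: 13
Each letter → (letter + shift) mod 26:
  's' (18) + 13 = 5 → 'f'
  'i' (8) + 13 = 21 → 'v'
  'g' (6) + 13 = 19 → 't'
  'n' (13) + 13 = 0 → 'a'
  'a' (0) + 13 = 13 → 'n'
  'l' (11) + 13 = 24 → 'y'
Result = "fvtany"


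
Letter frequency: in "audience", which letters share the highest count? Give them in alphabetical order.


Word: "audience"
Letter counts:
  'a': 1
  'c': 1
  'd': 1
  'e': 2
  'i': 1
  'n': 1
  'u': 1
Maximum count = 2
Most frequent = 'e' (2 times each)


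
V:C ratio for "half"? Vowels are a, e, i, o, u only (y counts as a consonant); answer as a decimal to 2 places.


Word: "half"
Vowels (a,e,i,o,u): 1
Consonants: 3
Ratio = 1/3
= 0.33


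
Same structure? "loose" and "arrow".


Pattern of "loose": [0, 1, 1, 2, 3]
Pattern of "arrow": [0, 1, 1, 2, 3]
Patterns match
Same pattern = Yes


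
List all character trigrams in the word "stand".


Word: "stand" (length 5)
Number of trigrams = 5 - 3 + 1 = 3
  Position 0: "sta"
  Position 1: "tan"
  Position 2: "and"
Trigrams = "sta", "tan", "and"


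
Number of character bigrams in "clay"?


Word: "clay" (length 4)
Number of 2-grams = length - 2 + 1 = 4 - 2 + 1
= 3


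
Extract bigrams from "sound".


Word: "sound" (length 5)
Number of bigrams = 5 - 2 + 1 = 4
  Position 0: "so"
  Position 1: "ou"
  Position 2: "un"
  Position 3: "nd"
Bigrams = "so", "ou", "un", "nd"


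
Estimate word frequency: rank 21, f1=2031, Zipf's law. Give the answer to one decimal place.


Zipf's law: f(r) = f(1) / r
f(1) = 2031
f(21) = 2031 / 21
= 96.7 occurrences


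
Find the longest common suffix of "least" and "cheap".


Word 1: "least"
Word 2: "cheap"
Comparing from end:
  Pos -1: 't' != 'p' (stop)
LCS = "" (length 0)


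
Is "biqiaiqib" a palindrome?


Word: "biqiaiqib"
Reversed: "biqiaiqib"
Forward == Backward? biqiaiqib == biqiaiqib
Palindrome = Yes


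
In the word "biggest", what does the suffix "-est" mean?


Suffix: -est
Example: biggest (big + -est, with a spelling change)
Meaning = most


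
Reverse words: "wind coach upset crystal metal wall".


Original: "wind coach upset crystal metal wall"
Words (1..n): wind | coach | upset | crystal | metal | wall
Reversed (n..1): wall | metal | crystal | upset | coach | wind
Result = "wall metal crystal upset coach wind"


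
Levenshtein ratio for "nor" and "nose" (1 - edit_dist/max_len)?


Word 1: "nor" (length 3)
Word 2: "nose" (length 4)
One optimal edit sequence:
  1. keep 'n'
  2. keep 'o'
  3. insert 's'  (+1)
  4. substitute 'r' -> 'e'  (+1)
Edit distance = 2
Max length = max(3, 4) = 4
Similarity = 1 - 2/4
= 0.5000


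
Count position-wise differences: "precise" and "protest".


Comparing character by character (same length = 7):
  Pos 0: 'p' vs 'p' =
  Pos 1: 'r' vs 'r' =
  Pos 2: 'e' vs 'o' !=
  Pos 3: 'c' vs 't' !=
  Pos 4: 'i' vs 'e' !=
  Pos 5: 's' vs 's' =
  Pos 6: 'e' vs 't' !=
Hamming distance = 4


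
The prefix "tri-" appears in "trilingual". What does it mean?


Prefix: tri-
As in: trilingual -> tri- + lingual
Meaning = three


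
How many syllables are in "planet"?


Word: "planet"
Syllable breakdown: plan / et
Counting: 2 parts
= 2 syllables


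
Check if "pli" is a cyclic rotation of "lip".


Word: "lip", Candidate: "pli"
Method: check if candidate is substring of word+word
"liplip" contains "pli"? Yes
Is rotation = Yes


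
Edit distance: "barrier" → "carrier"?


Word 1: "barrier" (length 7)
Word 2: "carrier" (length 7)
One optimal edit sequence (insert/delete/substitute each cost 1):
  1. substitute 'b' -> 'c'  (+1)
  2. keep 'a'
  3. keep 'r'
  4. keep 'r'
  5. keep 'i'
  6. keep 'e'
  7. keep 'r'
Total edit operations: 1
Edit distance = 1


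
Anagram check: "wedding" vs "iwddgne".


Word 1: "wedding" → sorted: ddeginw
Word 2: "iwddgne" → sorted: ddeginw
Same letters? ddeginw == ddeginw
Anagram = Yes


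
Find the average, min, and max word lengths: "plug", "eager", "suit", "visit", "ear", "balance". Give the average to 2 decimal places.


Lengths: "plug"=4, "eager"=5, "suit"=4, "visit"=5, "ear"=3, "balance"=7
Sum = 28, Count = 6
Average = 28/6 = 4.67
= avg=4.67, min=3, max=7


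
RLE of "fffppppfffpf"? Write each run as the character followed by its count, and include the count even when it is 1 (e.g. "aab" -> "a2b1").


String: "fffppppfffpf"
Scanning for consecutive runs:
  'f' x 3
  'p' x 4
  'f' x 3
  'p' x 1
  'f' x 1
RLE = "f3p4f3p1f1"


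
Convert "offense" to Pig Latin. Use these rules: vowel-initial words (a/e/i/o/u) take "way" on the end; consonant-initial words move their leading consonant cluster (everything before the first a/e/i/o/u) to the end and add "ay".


Word: "offense"
Starts with vowel → add 'way'
Pig Latin = "offenseway"


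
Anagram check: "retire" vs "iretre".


Word 1: "retire" → sorted: eeirrt
Word 2: "iretre" → sorted: eeirrt
Same letters? eeirrt == eeirrt
Anagram = Yes


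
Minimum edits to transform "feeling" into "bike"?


Word 1: "feeling" (length 7)
Word 2: "bike" (length 4)
One optimal edit sequence (insert/delete/substitute each cost 1):
  1. delete 'f'  (+1)
  2. delete 'e'  (+1)
  3. delete 'e'  (+1)
  4. substitute 'l' -> 'b'  (+1)
  5. keep 'i'
  6. substitute 'n' -> 'k'  (+1)
  7. substitute 'g' -> 'e'  (+1)
Total edit operations: 6
Edit distance = 6


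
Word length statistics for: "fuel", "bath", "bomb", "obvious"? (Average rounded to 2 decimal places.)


Lengths: "fuel"=4, "bath"=4, "bomb"=4, "obvious"=7
Sum = 19, Count = 4
Average = 19/4 = 4.75
= avg=4.75, min=4, max=7


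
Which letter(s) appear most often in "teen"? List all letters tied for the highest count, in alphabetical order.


Word: "teen"
Letter counts:
  'e': 2
  'n': 1
  't': 1
Maximum count = 2
Most frequent = 'e' (2 times each)


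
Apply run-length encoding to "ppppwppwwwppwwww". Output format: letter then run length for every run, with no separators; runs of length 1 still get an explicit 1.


String: "ppppwppwwwppwwww"
Scanning for consecutive runs:
  'p' x 4
  'w' x 1
  'p' x 2
  'w' x 3
  'p' x 2
  'w' x 4
RLE = "p4w1p2w3p2w4"


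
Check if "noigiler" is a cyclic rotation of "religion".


Word: "religion", Candidate: "noigiler"
Method: check if candidate is substring of word+word
"religionreligion" contains "noigiler"? No
Is rotation = No


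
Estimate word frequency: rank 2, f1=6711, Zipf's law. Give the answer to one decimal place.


Zipf's law: f(r) = f(1) / r
f(1) = 6711
f(2) = 6711 / 2
= 3355.5 occurrences


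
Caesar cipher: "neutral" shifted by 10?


Word: "neutral"
Shift: 10
Each letter → (letter + shift) mod 26:
  'n' (13) + 10 = 23 → 'x'
  'e' (4) + 10 = 14 → 'o'
  'u' (20) + 10 = 4 → 'e'
  't' (19) + 10 = 3 → 'd'
  'r' (17) + 10 = 1 → 'b'
  'a' (0) + 10 = 10 → 'k'
  'l' (11) + 10 = 21 → 'v'
Result = "xoedbkv"


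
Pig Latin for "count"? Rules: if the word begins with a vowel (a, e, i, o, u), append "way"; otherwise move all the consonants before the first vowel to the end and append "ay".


Word: "count"
Starts with consonant(s) → move to end, add 'ay'
Consonant cluster: "c"
Pig Latin = "ountcay"


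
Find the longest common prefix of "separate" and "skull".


Word 1: "separate"
Word 2: "skull"
Comparing from start:
  Pos 0: 's' == 's'
  Pos 1: 'e' != 'k' (stop)
LCP = "s" (length 1)


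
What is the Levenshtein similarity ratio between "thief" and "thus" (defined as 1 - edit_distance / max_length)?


Word 1: "thief" (length 5)
Word 2: "thus" (length 4)
One optimal edit sequence:
  1. keep 't'
  2. keep 'h'
  3. delete 'i'  (+1)
  4. substitute 'e' -> 'u'  (+1)
  5. substitute 'f' -> 's'  (+1)
Edit distance = 3
Max length = max(5, 4) = 5
Similarity = 1 - 3/5
= 0.4000


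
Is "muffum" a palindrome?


Word: "muffum"
Reversed: "muffum"
Forward == Backward? muffum == muffum
Palindrome = Yes


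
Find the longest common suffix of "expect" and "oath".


Word 1: "expect"
Word 2: "oath"
Comparing from end:
  Pos -1: 't' != 'h' (stop)
LCS = "" (length 0)


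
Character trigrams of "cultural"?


Word: "cultural" (length 8)
Number of trigrams = 8 - 3 + 1 = 6
  Position 0: "cul"
  Position 1: "ult"
  Position 2: "ltu"
  Position 3: "tur"
  Position 4: "ura"
  Position 5: "ral"
Trigrams = "cul", "ult", "ltu", "tur", "ura", "ral"


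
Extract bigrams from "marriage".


Word: "marriage" (length 8)
Number of bigrams = 8 - 2 + 1 = 7
  Position 0: "ma"
  Position 1: "ar"
  Position 2: "rr"
  Position 3: "ri"
  Position 4: "ia"
  Position 5: "ag"
  Position 6: "ge"
Bigrams = "ma", "ar", "rr", "ri", "ia", "ag", "ge"


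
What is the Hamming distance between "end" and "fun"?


Comparing character by character (same length = 3):
  Pos 0: 'e' vs 'f' !=
  Pos 1: 'n' vs 'u' !=
  Pos 2: 'd' vs 'n' !=
Hamming distance = 3


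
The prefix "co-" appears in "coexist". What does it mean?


Prefix: co-
Example: coexist (co- + exist)
Meaning = together


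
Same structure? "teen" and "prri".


Pattern of "teen": [0, 1, 1, 2]
Pattern of "prri": [0, 1, 1, 2]
Patterns match
Same pattern = Yes


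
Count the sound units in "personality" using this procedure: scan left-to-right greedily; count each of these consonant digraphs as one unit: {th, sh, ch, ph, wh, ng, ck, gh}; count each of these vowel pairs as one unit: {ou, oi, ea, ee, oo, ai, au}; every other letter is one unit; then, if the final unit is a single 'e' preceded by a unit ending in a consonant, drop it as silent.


Word: "personality" (11 letters)
Left-to-right scan:
  (1) 'p' (letter)
  (2) 'e' (letter)
  (3) 'r' (letter)
  (4) 's' (letter)
  (5) 'o' (letter)
  (6) 'n' (letter)
  (7) 'a' (letter)
  (8) 'l' (letter)
  (9) 'i' (letter)
  (10) 't' (letter)
  (11) 'y' (letter)
Units from scan: 11
Sound units = 11 units


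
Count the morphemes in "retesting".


Word: "retesting"
Morphemes: re- + test + -ing
Each morpheme carries meaning
= 3 morphemes


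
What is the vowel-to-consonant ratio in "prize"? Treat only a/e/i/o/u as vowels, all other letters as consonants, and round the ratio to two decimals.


Word: "prize"
Vowels (a,e,i,o,u): 2
Consonants: 3
Ratio = 2/3
= 0.67


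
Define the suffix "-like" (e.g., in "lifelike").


Suffix: -like
Example: lifelike (life + -like)
Meaning = resembling


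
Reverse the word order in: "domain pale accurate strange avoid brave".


Original: "domain pale accurate strange avoid brave"
Words (1..n): domain | pale | accurate | strange | avoid | brave
Reversed (n..1): brave | avoid | strange | accurate | pale | domain
Result = "brave avoid strange accurate pale domain"


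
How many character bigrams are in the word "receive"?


Word: "receive" (length 7)
Number of 2-grams = length - 2 + 1 = 7 - 2 + 1
= 6


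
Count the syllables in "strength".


Word: "strength"
Syllable breakdown: strength
Counting: 1 part
= 1 syllable


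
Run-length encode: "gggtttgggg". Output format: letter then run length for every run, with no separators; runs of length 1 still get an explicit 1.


String: "gggtttgggg"
Scanning for consecutive runs:
  'g' x 3
  't' x 3
  'g' x 4
RLE = "g3t3g4"


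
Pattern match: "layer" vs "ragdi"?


Pattern of "layer": [0, 1, 2, 3, 4]
Pattern of "ragdi": [0, 1, 2, 3, 4]
Patterns match
Same pattern = Yes


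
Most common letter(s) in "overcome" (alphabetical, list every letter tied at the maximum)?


Word: "overcome"
Letter counts:
  'c': 1
  'e': 2
  'm': 1
  'o': 2
  'r': 1
  'v': 1
Maximum count = 2
Most frequent = 'e', 'o' (2 times each)


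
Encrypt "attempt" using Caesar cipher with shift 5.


Word: "attempt"
Shift: 5
Each letter → (letter + shift) mod 26:
  'a' (0) + 5 = 5 → 'f'
  't' (19) + 5 = 24 → 'y'
  't' (19) + 5 = 24 → 'y'
  'e' (4) + 5 = 9 → 'j'
  'm' (12) + 5 = 17 → 'r'
  'p' (15) + 5 = 20 → 'u'
  't' (19) + 5 = 24 → 'y'
Result = "fyyjruy"


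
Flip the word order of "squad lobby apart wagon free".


Original: "squad lobby apart wagon free"
Words (1..n): squad | lobby | apart | wagon | free
Reversed (n..1): free | wagon | apart | lobby | squad
Result = "free wagon apart lobby squad"


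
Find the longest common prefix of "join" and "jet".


Word 1: "join"
Word 2: "jet"
Comparing from start:
  Pos 0: 'j' == 'j'
  Pos 1: 'o' != 'e' (stop)
LCP = "j" (length 1)


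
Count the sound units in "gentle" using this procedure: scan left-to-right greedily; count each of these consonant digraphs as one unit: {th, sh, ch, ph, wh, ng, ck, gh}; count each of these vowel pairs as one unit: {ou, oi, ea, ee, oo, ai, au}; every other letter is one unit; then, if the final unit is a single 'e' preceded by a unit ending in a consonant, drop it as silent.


Word: "gentle" (6 letters)
Left-to-right scan:
  1. 'g' (letter)
  2. 'e' (letter)
  3. 'n' (letter)
  4. 't' (letter)
  5. 'l' (letter)
  6. 'e' (letter)
Units from scan: 6
Final unit is 'e' after a consonant -> drop as silent (-1)
Sound units = 5 units


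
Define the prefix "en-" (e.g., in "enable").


Prefix: en-
Example: enable (en- + able)
Meaning = cause to / put into


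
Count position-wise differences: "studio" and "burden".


Comparing character by character (same length = 6):
  Pos 0: 's' vs 'b' !=
  Pos 1: 't' vs 'u' !=
  Pos 2: 'u' vs 'r' !=
  Pos 3: 'd' vs 'd' =
  Pos 4: 'i' vs 'e' !=
  Pos 5: 'o' vs 'n' !=
Hamming distance = 5


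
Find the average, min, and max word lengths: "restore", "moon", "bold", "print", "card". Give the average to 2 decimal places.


Lengths: "restore"=7, "moon"=4, "bold"=4, "print"=5, "card"=4
Sum = 24, Count = 5
Average = 24/5 = 4.80
= avg=4.80, min=4, max=7


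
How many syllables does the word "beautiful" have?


Word: "beautiful"
Syllable breakdown: beau / ti / ful
Counting: 3 parts
= 3 syllables


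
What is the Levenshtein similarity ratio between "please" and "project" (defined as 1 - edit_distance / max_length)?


Word 1: "please" (length 6)
Word 2: "project" (length 7)
One optimal edit sequence:
  1. keep 'p'
  2. insert 'r'  (+1)
  3. substitute 'l' -> 'o'  (+1)
  4. substitute 'e' -> 'j'  (+1)
  5. substitute 'a' -> 'e'  (+1)
  6. substitute 's' -> 'c'  (+1)
  7. substitute 'e' -> 't'  (+1)
Edit distance = 6
Max length = max(6, 7) = 7
Similarity = 1 - 6/7
= 0.1429


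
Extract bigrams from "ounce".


Word: "ounce" (length 5)
Number of bigrams = 5 - 2 + 1 = 4
  Position 0: "ou"
  Position 1: "un"
  Position 2: "nc"
  Position 3: "ce"
Bigrams = "ou", "un", "nc", "ce"


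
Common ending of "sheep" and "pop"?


Word 1: "sheep"
Word 2: "pop"
Comparing from end:
  Pos -1: 'p' == 'p'
  Pos -2: 'e' != 'o' (stop)
LCS = "p" (length 1)


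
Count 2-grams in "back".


Word: "back" (length 4)
Number of 2-grams = length - 2 + 1 = 4 - 2 + 1
= 3


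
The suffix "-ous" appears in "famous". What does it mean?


Suffix: -ous
Example: famous = fame + -ous, with a spelling change
Meaning = having quality of


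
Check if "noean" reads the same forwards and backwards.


Word: "noean"
Reversed: "naeon"
Forward == Backward? noean != naeon
Palindrome = No


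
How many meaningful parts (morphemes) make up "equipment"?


Word: "equipment"
Morphemes: equip + -ment
Each morpheme carries meaning
= 2 morphemes


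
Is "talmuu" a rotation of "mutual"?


Word: "mutual", Candidate: "talmuu"
Method: check if candidate is substring of word+word
"mutualmutual" contains "talmuu"? No
Is rotation = No


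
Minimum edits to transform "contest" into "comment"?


Word 1: "contest" (length 7)
Word 2: "comment" (length 7)
One optimal edit sequence (insert/delete/substitute each cost 1):
  1. keep 'c'
  2. keep 'o'
  3. substitute 'n' -> 'm'  (+1)
  4. substitute 't' -> 'm'  (+1)
  5. keep 'e'
  6. substitute 's' -> 'n'  (+1)
  7. keep 't'
Total edit operations: 3
Edit distance = 3


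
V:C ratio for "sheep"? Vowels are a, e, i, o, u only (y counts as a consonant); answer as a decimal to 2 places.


Word: "sheep"
Vowels (a,e,i,o,u): 2
Consonants: 3
Ratio = 2/3
= 0.67


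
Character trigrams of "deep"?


Word: "deep" (length 4)
Number of trigrams = 4 - 3 + 1 = 2
  Position 0: "dee"
  Position 1: "eep"
Trigrams = "dee", "eep"


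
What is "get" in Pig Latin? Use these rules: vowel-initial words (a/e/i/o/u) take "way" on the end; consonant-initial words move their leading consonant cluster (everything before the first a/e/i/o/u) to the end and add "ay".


Word: "get"
Starts with consonant(s) → move to end, add 'ay'
Consonant cluster: "g"
Pig Latin = "etgay"


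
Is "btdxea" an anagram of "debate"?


Word 1: "debate" → sorted: abdeet
Word 2: "btdxea" → sorted: abdetx
Same letters? abdeet != abdetx
Anagram = No


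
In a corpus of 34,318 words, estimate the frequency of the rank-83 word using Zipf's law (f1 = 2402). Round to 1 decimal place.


Zipf's law: f(r) = f(1) / r
f(1) = 2402
f(83) = 2402 / 83
= 28.9 occurrences


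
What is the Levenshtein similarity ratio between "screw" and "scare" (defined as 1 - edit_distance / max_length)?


Word 1: "screw" (length 5)
Word 2: "scare" (length 5)
One optimal edit sequence:
  1. keep 's'
  2. keep 'c'
  3. insert 'a'  (+1)
  4. keep 'r'
  5. keep 'e'
  6. delete 'w'  (+1)
Edit distance = 2
Max length = max(5, 5) = 5
Similarity = 1 - 2/5
= 0.6000


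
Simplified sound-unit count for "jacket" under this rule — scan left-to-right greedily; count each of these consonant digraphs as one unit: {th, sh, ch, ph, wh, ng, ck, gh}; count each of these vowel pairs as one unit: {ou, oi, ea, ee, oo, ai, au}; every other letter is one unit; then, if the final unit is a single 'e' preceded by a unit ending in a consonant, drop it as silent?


Word: "jacket" (6 letters)
Left-to-right scan:
  1. 'j' (letter)
  2. 'a' (letter)
  3. 'ck' (digraph)
  4. 'e' (letter)
  5. 't' (letter)
Units from scan: 5
Sound units = 5 units


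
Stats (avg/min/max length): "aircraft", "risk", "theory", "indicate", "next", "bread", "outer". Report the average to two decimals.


Lengths: "aircraft"=8, "risk"=4, "theory"=6, "indicate"=8, "next"=4, "bread"=5, "outer"=5
Sum = 40, Count = 7
Average = 40/7 = 5.71
= avg=5.71, min=4, max=8


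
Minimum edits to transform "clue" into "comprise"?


Word 1: "clue" (length 4)
Word 2: "comprise" (length 8)
One optimal edit sequence (insert/delete/substitute each cost 1):
  1. keep 'c'
  2. insert 'o'  (+1)
  3. insert 'm'  (+1)
  4. insert 'p'  (+1)
  5. insert 'r'  (+1)
  6. substitute 'l' -> 'i'  (+1)
  7. substitute 'u' -> 's'  (+1)
  8. keep 'e'
Total edit operations: 6
Edit distance = 6


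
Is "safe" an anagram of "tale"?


Word 1: "tale" → sorted: aelt
Word 2: "safe" → sorted: aefs
Same letters? aelt != aefs
Anagram = No


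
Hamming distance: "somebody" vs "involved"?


Comparing character by character (same length = 8):
  Pos 0: 's' vs 'i' !=
  Pos 1: 'o' vs 'n' !=
  Pos 2: 'm' vs 'v' !=
  Pos 3: 'e' vs 'o' !=
  Pos 4: 'b' vs 'l' !=
  Pos 5: 'o' vs 'v' !=
  Pos 6: 'd' vs 'e' !=
  Pos 7: 'y' vs 'd' !=
Hamming distance = 8


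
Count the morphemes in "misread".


Word: "misread"
Morphemes: mis- + read
Each morpheme carries meaning
= 2 morphemes


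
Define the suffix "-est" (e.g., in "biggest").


Suffix: -est
Example: biggest = big + -est, with a spelling change
Meaning = most


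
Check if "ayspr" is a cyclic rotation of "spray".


Word: "spray", Candidate: "ayspr"
Method: check if candidate is substring of word+word
"sprayspray" contains "ayspr"? Yes
Is rotation = Yes


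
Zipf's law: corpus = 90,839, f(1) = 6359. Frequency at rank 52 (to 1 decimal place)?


Zipf's law: f(r) = f(1) / r
f(1) = 6359
f(52) = 6359 / 52
= 122.3 occurrences


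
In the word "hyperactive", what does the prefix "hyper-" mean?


Prefix: hyper-
As in: hyperactive -> hyper- + active
Meaning = over / excessive


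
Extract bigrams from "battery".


Word: "battery" (length 7)
Number of bigrams = 7 - 2 + 1 = 6
  Position 0: "ba"
  Position 1: "at"
  Position 2: "tt"
  Position 3: "te"
  Position 4: "er"
  Position 5: "ry"
Bigrams = "ba", "at", "tt", "te", "er", "ry"


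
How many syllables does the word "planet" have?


Word: "planet"
Syllable breakdown: plan-et
Counting: 2 parts
= 2 syllables


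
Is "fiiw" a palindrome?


Word: "fiiw"
Reversed: "wiif"
Forward == Backward? fiiw != wiif
Palindrome = No


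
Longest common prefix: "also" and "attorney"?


Word 1: "also"
Word 2: "attorney"
Comparing from start:
  Pos 0: 'a' == 'a'
  Pos 1: 'l' != 't' (stop)
LCP = "a" (length 1)


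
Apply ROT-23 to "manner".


Word: "manner"
Shift: 23
Each letter → (letter + shift) mod 26:
  'm' (12) + 23 = 9 → 'j'
  'a' (0) + 23 = 23 → 'x'
  'n' (13) + 23 = 10 → 'k'
  'n' (13) + 23 = 10 → 'k'
  'e' (4) + 23 = 1 → 'b'
  'r' (17) + 23 = 14 → 'o'
Result = "jxkkbo"


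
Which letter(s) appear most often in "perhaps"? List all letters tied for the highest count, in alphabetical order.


Word: "perhaps"
Letter counts:
  'a': 1
  'e': 1
  'h': 1
  'p': 2
  'r': 1
  's': 1
Maximum count = 2
Most frequent = 'p' (2 times each)


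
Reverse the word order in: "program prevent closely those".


Original: "program prevent closely those"
Words (1..n): program | prevent | closely | those
Reversed (n..1): those | closely | prevent | program
Result = "those closely prevent program"


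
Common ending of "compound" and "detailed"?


Word 1: "compound"
Word 2: "detailed"
Comparing from end:
  Pos -1: 'd' == 'd'
  Pos -2: 'n' != 'e' (stop)
LCS = "d" (length 1)


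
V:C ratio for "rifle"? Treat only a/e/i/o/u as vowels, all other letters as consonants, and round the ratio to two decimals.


Word: "rifle"
Vowels (a,e,i,o,u): 2
Consonants: 3
Ratio = 2/3
= 0.67


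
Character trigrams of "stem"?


Word: "stem" (length 4)
Number of trigrams = 4 - 3 + 1 = 2
  Position 0: "ste"
  Position 1: "tem"
Trigrams = "ste", "tem"


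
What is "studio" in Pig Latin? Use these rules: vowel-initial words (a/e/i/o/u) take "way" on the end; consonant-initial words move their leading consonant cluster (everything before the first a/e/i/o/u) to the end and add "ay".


Word: "studio"
Starts with consonant(s) → move to end, add 'ay'
Consonant cluster: "st"
Pig Latin = "udiostay"


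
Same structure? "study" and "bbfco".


Pattern of "study": [0, 1, 2, 3, 4]
Pattern of "bbfco": [0, 0, 1, 2, 3]
Patterns do not match
Same pattern = No


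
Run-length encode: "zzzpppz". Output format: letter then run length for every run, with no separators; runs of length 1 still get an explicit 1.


String: "zzzpppz"
Scanning for consecutive runs:
  'z' x 3
  'p' x 3
  'z' x 1
RLE = "z3p3z1"


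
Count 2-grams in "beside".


Word: "beside" (length 6)
Number of 2-grams = length - 2 + 1 = 6 - 2 + 1
= 5


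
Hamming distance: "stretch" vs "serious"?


Comparing character by character (same length = 7):
  Pos 0: 's' vs 's' =
  Pos 1: 't' vs 'e' !=
  Pos 2: 'r' vs 'r' =
  Pos 3: 'e' vs 'i' !=
  Pos 4: 't' vs 'o' !=
  Pos 5: 'c' vs 'u' !=
  Pos 6: 'h' vs 's' !=
Hamming distance = 5


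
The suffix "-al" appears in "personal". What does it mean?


Suffix: -al
Example: personal (person + -al)
Meaning = relating to


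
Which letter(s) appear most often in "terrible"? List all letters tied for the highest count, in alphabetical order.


Word: "terrible"
Letter counts:
  'b': 1
  'e': 2
  'i': 1
  'l': 1
  'r': 2
  't': 1
Maximum count = 2
Most frequent = 'e', 'r' (2 times each)


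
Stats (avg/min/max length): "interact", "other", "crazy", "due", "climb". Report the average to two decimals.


Lengths: "interact"=8, "other"=5, "crazy"=5, "due"=3, "climb"=5
Sum = 26, Count = 5
Average = 26/5 = 5.20
= avg=5.20, min=3, max=8


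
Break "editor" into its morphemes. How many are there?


Word: "editor"
Morphemes: edit + -or
Each morpheme carries meaning
= 2 morphemes


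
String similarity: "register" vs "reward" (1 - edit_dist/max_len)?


Word 1: "register" (length 8)
Word 2: "reward" (length 6)
One optimal edit sequence:
  1. keep 'r'
  2. keep 'e'
  3. delete 'g'  (+1)
  4. delete 'i'  (+1)
  5. substitute 's' -> 'w'  (+1)
  6. substitute 't' -> 'a'  (+1)
  7. substitute 'e' -> 'r'  (+1)
  8. substitute 'r' -> 'd'  (+1)
Edit distance = 6
Max length = max(8, 6) = 8
Similarity = 1 - 6/8
= 0.2500


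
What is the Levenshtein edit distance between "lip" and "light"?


Word 1: "lip" (length 3)
Word 2: "light" (length 5)
One optimal edit sequence (insert/delete/substitute each cost 1):
  1. keep 'l'
  2. keep 'i'
  3. insert 'g'  (+1)
  4. insert 'h'  (+1)
  5. substitute 'p' -> 't'  (+1)
Total edit operations: 3
Edit distance = 3


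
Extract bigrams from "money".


Word: "money" (length 5)
Number of bigrams = 5 - 2 + 1 = 4
  Position 0: "mo"
  Position 1: "on"
  Position 2: "ne"
  Position 3: "ey"
Bigrams = "mo", "on", "ne", "ey"


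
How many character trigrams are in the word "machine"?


Word: "machine" (length 7)
Number of 3-grams = length - 3 + 1 = 7 - 3 + 1
= 5


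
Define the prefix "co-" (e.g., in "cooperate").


Prefix: co-
Example: cooperate (co- + operate)
Meaning = together


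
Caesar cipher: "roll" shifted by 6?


Word: "roll"
Shift: 6
Each letter → (letter + shift) mod 26:
  'r' (17) + 6 = 23 → 'x'
  'o' (14) + 6 = 20 → 'u'
  'l' (11) + 6 = 17 → 'r'
  'l' (11) + 6 = 17 → 'r'
Result = "xurr"


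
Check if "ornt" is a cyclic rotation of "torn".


Word: "torn", Candidate: "ornt"
Method: check if candidate is substring of word+word
"torntorn" contains "ornt"? Yes
Is rotation = Yes


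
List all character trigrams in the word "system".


Word: "system" (length 6)
Number of trigrams = 6 - 3 + 1 = 4
  Position 0: "sys"
  Position 1: "yst"
  Position 2: "ste"
  Position 3: "tem"
Trigrams = "sys", "yst", "ste", "tem"


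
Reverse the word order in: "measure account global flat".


Original: "measure account global flat"
Words (1..n): measure | account | global | flat
Reversed (n..1): flat | global | account | measure
Result = "flat global account measure"


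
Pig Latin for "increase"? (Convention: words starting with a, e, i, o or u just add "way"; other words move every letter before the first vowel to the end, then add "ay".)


Word: "increase"
Starts with vowel → add 'way'
Pig Latin = "increaseway"


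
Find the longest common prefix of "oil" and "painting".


Word 1: "oil"
Word 2: "painting"
Comparing from start:
  Pos 0: 'o' != 'p' (stop)
LCP = "" (length 0)


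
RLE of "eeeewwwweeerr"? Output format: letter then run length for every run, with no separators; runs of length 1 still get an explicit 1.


String: "eeeewwwweeerr"
Scanning for consecutive runs:
  'e' x 4
  'w' x 4
  'e' x 3
  'r' x 2
RLE = "e4w4e3r2"


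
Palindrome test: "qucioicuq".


Word: "qucioicuq"
Reversed: "qucioicuq"
Forward == Backward? qucioicuq == qucioicuq
Palindrome = Yes


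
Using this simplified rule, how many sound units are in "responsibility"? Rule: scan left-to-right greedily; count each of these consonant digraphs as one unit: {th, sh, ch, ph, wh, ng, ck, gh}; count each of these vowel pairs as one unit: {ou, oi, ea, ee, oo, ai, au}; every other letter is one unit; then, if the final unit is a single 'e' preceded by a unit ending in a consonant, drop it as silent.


Word: "responsibility" (14 letters)
Left-to-right scan:
  [1] 'r' (letter)
  [2] 'e' (letter)
  [3] 's' (letter)
  [4] 'p' (letter)
  [5] 'o' (letter)
  [6] 'n' (letter)
  [7] 's' (letter)
  [8] 'i' (letter)
  [9] 'b' (letter)
  [10] 'i' (letter)
  [11] 'l' (letter)
  [12] 'i' (letter)
  [13] 't' (letter)
  [14] 'y' (letter)
Units from scan: 14
Sound units = 14 units


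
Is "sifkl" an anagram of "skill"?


Word 1: "skill" → sorted: iklls
Word 2: "sifkl" → sorted: fikls
Same letters? iklls != fikls
Anagram = No


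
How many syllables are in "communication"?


Word: "communication"
Syllable breakdown: com / mu / ni / ca / tion
Counting: 5 parts
= 5 syllables


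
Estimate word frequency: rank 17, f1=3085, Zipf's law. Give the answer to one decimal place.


Zipf's law: f(r) = f(1) / r
f(1) = 3085
f(17) = 3085 / 17
= 181.5 occurrences


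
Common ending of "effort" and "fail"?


Word 1: "effort"
Word 2: "fail"
Comparing from end:
  Pos -1: 't' != 'l' (stop)
LCS = "" (length 0)


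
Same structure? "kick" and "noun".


Pattern of "kick": [0, 1, 2, 0]
Pattern of "noun": [0, 1, 2, 0]
Patterns match
Same pattern = Yes


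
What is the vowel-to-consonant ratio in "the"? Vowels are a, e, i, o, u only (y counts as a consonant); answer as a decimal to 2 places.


Word: "the"
Vowels (a,e,i,o,u): 1
Consonants: 2
Ratio = 1/2
= 0.50


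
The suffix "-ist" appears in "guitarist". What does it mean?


Suffix: -ist
Example: guitarist = guitar + -ist
Meaning = one who practices


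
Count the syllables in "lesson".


Word: "lesson"
Syllable breakdown: les / son
Counting: 2 parts
= 2 syllables


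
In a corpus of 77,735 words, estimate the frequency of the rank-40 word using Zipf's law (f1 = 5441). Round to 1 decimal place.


Zipf's law: f(r) = f(1) / r
f(1) = 5441
f(40) = 5441 / 40
= 136.0 occurrences


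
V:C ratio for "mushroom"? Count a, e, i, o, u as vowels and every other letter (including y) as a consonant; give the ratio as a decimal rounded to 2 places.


Word: "mushroom"
Vowels (a,e,i,o,u): 3
Consonants: 5
Ratio = 3/5
= 0.60


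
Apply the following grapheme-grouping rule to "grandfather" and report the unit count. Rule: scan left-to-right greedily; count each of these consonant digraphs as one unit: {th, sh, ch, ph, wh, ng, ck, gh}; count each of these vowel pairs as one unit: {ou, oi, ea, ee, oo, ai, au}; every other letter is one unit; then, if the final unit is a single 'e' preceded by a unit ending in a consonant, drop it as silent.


Word: "grandfather" (11 letters)
Left-to-right scan:
  (1) 'g' (letter)
  (2) 'r' (letter)
  (3) 'a' (letter)
  (4) 'n' (letter)
  (5) 'd' (letter)
  (6) 'f' (letter)
  (7) 'a' (letter)
  (8) 'th' (digraph)
  (9) 'e' (letter)
  (10) 'r' (letter)
Units from scan: 10
Sound units = 10 units


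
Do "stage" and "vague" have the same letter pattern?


Pattern of "stage": [0, 1, 2, 3, 4]
Pattern of "vague": [0, 1, 2, 3, 4]
Patterns match
Same pattern = Yes


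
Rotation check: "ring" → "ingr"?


Word: "ring", Candidate: "ingr"
Method: check if candidate is substring of word+word
"ringring" contains "ingr"? Yes
Is rotation = Yes


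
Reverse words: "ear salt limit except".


Original: "ear salt limit except"
Words (1..n): ear | salt | limit | except
Reversed (n..1): except | limit | salt | ear
Result = "except limit salt ear"


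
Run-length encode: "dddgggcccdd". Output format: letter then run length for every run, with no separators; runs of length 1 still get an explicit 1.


String: "dddgggcccdd"
Scanning for consecutive runs:
  'd' x 3
  'g' x 3
  'c' x 3
  'd' x 2
RLE = "d3g3c3d2"


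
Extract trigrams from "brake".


Word: "brake" (length 5)
Number of trigrams = 5 - 3 + 1 = 3
  Position 0: "bra"
  Position 1: "rak"
  Position 2: "ake"
Trigrams = "bra", "rak", "ake"


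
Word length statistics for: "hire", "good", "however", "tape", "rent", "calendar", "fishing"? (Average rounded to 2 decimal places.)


Lengths: "hire"=4, "good"=4, "however"=7, "tape"=4, "rent"=4, "calendar"=8, "fishing"=7
Sum = 38, Count = 7
Average = 38/7 = 5.43
= avg=5.43, min=4, max=8


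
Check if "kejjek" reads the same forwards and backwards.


Word: "kejjek"
Reversed: "kejjek"
Forward == Backward? kejjek == kejjek
Palindrome = Yes


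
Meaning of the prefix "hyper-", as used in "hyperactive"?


Prefix: hyper-
As in: hyperactive -> hyper- + active
Meaning = over / excessive


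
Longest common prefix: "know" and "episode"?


Word 1: "know"
Word 2: "episode"
Comparing from start:
  Pos 0: 'k' != 'e' (stop)
LCP = "" (length 0)


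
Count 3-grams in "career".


Word: "career" (length 6)
Number of 3-grams = length - 3 + 1 = 6 - 3 + 1
= 4


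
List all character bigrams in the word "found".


Word: "found" (length 5)
Number of bigrams = 5 - 2 + 1 = 4
  Position 0: "fo"
  Position 1: "ou"
  Position 2: "un"
  Position 3: "nd"
Bigrams = "fo", "ou", "un", "nd"


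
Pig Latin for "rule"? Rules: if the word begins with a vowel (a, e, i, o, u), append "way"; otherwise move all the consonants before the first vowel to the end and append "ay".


Word: "rule"
Starts with consonant(s) → move to end, add 'ay'
Consonant cluster: "r"
Pig Latin = "uleray"


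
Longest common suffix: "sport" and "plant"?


Word 1: "sport"
Word 2: "plant"
Comparing from end:
  Pos -1: 't' == 't'
  Pos -2: 'r' != 'n' (stop)
LCS = "t" (length 1)


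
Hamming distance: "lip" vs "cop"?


Comparing character by character (same length = 3):
  Pos 0: 'l' vs 'c' !=
  Pos 1: 'i' vs 'o' !=
  Pos 2: 'p' vs 'p' =
Hamming distance = 2


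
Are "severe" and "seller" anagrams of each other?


Word 1: "severe" → sorted: eeersv
Word 2: "seller" → sorted: eellrs
Same letters? eeersv != eellrs
Anagram = No


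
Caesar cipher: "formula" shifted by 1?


Word: "formula"
Shift: 1
Each letter → (letter + shift) mod 26:
  'f' (5) + 1 = 6 → 'g'
  'o' (14) + 1 = 15 → 'p'
  'r' (17) + 1 = 18 → 's'
  'm' (12) + 1 = 13 → 'n'
  'u' (20) + 1 = 21 → 'v'
  'l' (11) + 1 = 12 → 'm'
  'a' (0) + 1 = 1 → 'b'
Result = "gpsnvmb"


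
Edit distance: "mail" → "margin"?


Word 1: "mail" (length 4)
Word 2: "margin" (length 6)
One optimal edit sequence (insert/delete/substitute each cost 1):
  1. keep 'm'
  2. keep 'a'
  3. insert 'r'  (+1)
  4. insert 'g'  (+1)
  5. keep 'i'
  6. substitute 'l' -> 'n'  (+1)
Total edit operations: 3
Edit distance = 3


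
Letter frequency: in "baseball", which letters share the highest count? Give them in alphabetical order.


Word: "baseball"
Letter counts:
  'a': 2
  'b': 2
  'e': 1
  'l': 2
  's': 1
Maximum count = 2
Most frequent = 'a', 'b', 'l' (2 times each)


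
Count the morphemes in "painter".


Word: "painter"
Morphemes: paint | -er
Each morpheme carries meaning
= 2 morphemes


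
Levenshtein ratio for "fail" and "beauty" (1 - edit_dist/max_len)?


Word 1: "fail" (length 4)
Word 2: "beauty" (length 6)
One optimal edit sequence:
  1. insert 'b'  (+1)
  2. substitute 'f' -> 'e'  (+1)
  3. keep 'a'
  4. insert 'u'  (+1)
  5. substitute 'i' -> 't'  (+1)
  6. substitute 'l' -> 'y'  (+1)
Edit distance = 5
Max length = max(4, 6) = 6
Similarity = 1 - 5/6
= 0.1667


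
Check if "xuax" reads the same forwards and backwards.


Word: "xuax"
Reversed: "xaux"
Forward == Backward? xuax != xaux
Palindrome = No


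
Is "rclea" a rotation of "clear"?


Word: "clear", Candidate: "rclea"
Method: check if candidate is substring of word+word
"clearclear" contains "rclea"? Yes
Is rotation = Yes


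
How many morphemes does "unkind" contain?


Word: "unkind"
Morphemes: un- | kind
Each morpheme carries meaning
= 2 morphemes


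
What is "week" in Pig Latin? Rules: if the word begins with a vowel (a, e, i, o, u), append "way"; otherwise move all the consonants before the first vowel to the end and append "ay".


Word: "week"
Starts with consonant(s) → move to end, add 'ay'
Consonant cluster: "w"
Pig Latin = "eekway"


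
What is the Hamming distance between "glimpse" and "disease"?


Comparing character by character (same length = 7):
  Pos 0: 'g' vs 'd' !=
  Pos 1: 'l' vs 'i' !=
  Pos 2: 'i' vs 's' !=
  Pos 3: 'm' vs 'e' !=
  Pos 4: 'p' vs 'a' !=
  Pos 5: 's' vs 's' =
  Pos 6: 'e' vs 'e' =
Hamming distance = 5


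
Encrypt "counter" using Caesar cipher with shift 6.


Word: "counter"
Shift: 6
Each letter → (letter + shift) mod 26:
  'c' (2) + 6 = 8 → 'i'
  'o' (14) + 6 = 20 → 'u'
  'u' (20) + 6 = 0 → 'a'
  'n' (13) + 6 = 19 → 't'
  't' (19) + 6 = 25 → 'z'
  'e' (4) + 6 = 10 → 'k'
  'r' (17) + 6 = 23 → 'x'
Result = "iuatzkx"


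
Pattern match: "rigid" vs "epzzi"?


Pattern of "rigid": [0, 1, 2, 1, 3]
Pattern of "epzzi": [0, 1, 2, 2, 3]
Patterns do not match
Same pattern = No


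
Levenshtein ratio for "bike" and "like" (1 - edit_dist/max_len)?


Word 1: "bike" (length 4)
Word 2: "like" (length 4)
One optimal edit sequence:
  1. substitute 'b' -> 'l'  (+1)
  2. keep 'i'
  3. keep 'k'
  4. keep 'e'
Edit distance = 1
Max length = max(4, 4) = 4
Similarity = 1 - 1/4
= 0.7500


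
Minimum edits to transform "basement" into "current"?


Word 1: "basement" (length 8)
Word 2: "current" (length 7)
One optimal edit sequence (insert/delete/substitute each cost 1):
  1. delete 'b'  (+1)
  2. substitute 'a' -> 'c'  (+1)
  3. substitute 's' -> 'u'  (+1)
  4. substitute 'e' -> 'r'  (+1)
  5. substitute 'm' -> 'r'  (+1)
  6. keep 'e'
  7. keep 'n'
  8. keep 't'
Total edit operations: 5
Edit distance = 5


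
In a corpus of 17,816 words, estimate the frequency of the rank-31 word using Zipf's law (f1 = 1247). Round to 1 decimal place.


Zipf's law: f(r) = f(1) / r
f(1) = 1247
f(31) = 1247 / 31
= 40.2 occurrences


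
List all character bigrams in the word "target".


Word: "target" (length 6)
Number of bigrams = 6 - 2 + 1 = 5
  Position 0: "ta"
  Position 1: "ar"
  Position 2: "rg"
  Position 3: "ge"
  Position 4: "et"
Bigrams = "ta", "ar", "rg", "ge", "et"


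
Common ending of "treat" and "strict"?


Word 1: "treat"
Word 2: "strict"
Comparing from end:
  Pos -1: 't' == 't'
  Pos -2: 'a' != 'c' (stop)
LCS = "t" (length 1)


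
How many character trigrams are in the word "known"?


Word: "known" (length 5)
Number of 3-grams = length - 3 + 1 = 5 - 3 + 1
= 3


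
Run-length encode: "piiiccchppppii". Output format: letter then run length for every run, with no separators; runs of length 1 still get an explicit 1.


String: "piiiccchppppii"
Scanning for consecutive runs:
  'p' x 1
  'i' x 3
  'c' x 3
  'h' x 1
  'p' x 4
  'i' x 2
RLE = "p1i3c3h1p4i2"


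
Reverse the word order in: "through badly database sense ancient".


Original: "through badly database sense ancient"
Words (1..n): through | badly | database | sense | ancient
Reversed (n..1): ancient | sense | database | badly | through
Result = "ancient sense database badly through"


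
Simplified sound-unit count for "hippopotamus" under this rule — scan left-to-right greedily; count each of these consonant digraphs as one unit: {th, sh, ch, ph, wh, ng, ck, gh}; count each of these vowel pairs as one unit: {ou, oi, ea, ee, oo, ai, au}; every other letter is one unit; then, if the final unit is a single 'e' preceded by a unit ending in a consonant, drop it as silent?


Word: "hippopotamus" (12 letters)
Left-to-right scan:
  1. 'h' (letter)
  2. 'i' (letter)
  3. 'p' (letter)
  4. 'p' (letter)
  5. 'o' (letter)
  6. 'p' (letter)
  7. 'o' (letter)
  8. 't' (letter)
  9. 'a' (letter)
  10. 'm' (letter)
  11. 'u' (letter)
  12. 's' (letter)
Units from scan: 12
Sound units = 12 units
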